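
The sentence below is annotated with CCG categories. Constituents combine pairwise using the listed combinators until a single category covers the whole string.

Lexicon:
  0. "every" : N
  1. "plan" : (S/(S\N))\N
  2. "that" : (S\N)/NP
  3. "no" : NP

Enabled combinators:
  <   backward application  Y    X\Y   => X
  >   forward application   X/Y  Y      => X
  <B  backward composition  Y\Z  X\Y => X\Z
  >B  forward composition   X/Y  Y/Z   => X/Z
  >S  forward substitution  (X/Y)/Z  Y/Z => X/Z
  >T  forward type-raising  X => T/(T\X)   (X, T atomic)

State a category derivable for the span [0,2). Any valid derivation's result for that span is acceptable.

[0,4] S   >
  [0,2] S/(S\N)   <
    [0,1] "every" : N
    [1,2] "plan" : (S/(S\N))\N
  [2,4] S\N   >
    [2,3] "that" : (S\N)/NP
    [3,4] "no" : NP

S/(S\N)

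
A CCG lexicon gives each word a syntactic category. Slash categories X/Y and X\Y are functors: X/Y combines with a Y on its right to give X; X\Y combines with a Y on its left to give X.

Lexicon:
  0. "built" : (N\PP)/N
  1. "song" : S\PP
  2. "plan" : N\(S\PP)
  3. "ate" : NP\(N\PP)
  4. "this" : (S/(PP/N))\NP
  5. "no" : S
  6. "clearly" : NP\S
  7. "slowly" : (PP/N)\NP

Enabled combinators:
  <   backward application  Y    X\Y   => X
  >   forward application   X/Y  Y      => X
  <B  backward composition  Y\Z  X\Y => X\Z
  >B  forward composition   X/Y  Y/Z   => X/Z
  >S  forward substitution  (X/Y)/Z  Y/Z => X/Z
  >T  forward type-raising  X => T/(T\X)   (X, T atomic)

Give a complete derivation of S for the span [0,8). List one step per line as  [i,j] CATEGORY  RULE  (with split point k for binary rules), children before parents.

[0,1] (N\PP)/N  lex  "built"
[1,2] S\PP  lex  "song"
[2,3] N\(S\PP)  lex  "plan"
[1,3] N  <  k=2
[0,3] N\PP  >  k=1
[3,4] NP\(N\PP)  lex  "ate"
[0,4] NP  <  k=3
[4,5] (S/(PP/N))\NP  lex  "this"
[0,5] S/(PP/N)  <  k=4
[5,6] S  lex  "no"
[5,6] NP/(NP\S)  >T
[6,7] NP\S  lex  "clearly"
[5,7] NP  >  k=6
[7,8] (PP/N)\NP  lex  "slowly"
[5,8] PP/N  <  k=7
[0,8] S  >  k=5

[0,8] S   >
  [0,5] S/(PP/N)   <
    [0,4] NP   <
      [0,3] N\PP   >
        [0,1] "built" : (N\PP)/N
        [1,3] N   <
          [1,2] "song" : S\PP
          [2,3] "plan" : N\(S\PP)
      [3,4] "ate" : NP\(N\PP)
    [4,5] "this" : (S/(PP/N))\NP
  [5,8] PP/N   <
    [5,7] NP   >
      [5,6] NP/(NP\S)   >T
        [5,6] "no" : S
      [6,7] "clearly" : NP\S
    [7,8] "slowly" : (PP/N)\NP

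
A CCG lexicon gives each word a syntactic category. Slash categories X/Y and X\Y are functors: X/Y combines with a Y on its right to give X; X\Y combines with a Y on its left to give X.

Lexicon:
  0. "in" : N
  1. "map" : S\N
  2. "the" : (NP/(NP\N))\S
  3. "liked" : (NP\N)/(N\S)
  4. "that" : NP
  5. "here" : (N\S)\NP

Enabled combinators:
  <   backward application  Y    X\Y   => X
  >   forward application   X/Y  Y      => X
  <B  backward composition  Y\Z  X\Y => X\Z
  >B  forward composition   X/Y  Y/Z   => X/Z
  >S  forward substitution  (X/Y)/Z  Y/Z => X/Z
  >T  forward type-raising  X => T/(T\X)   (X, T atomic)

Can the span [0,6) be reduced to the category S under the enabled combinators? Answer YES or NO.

NO

N S\N (NP/(NP\N))\S (NP\N)/(N\S) NP (N\S)\NP
CKY chart[0,6] = {N/(N\NP), NP, NP/(NP\NP), PP/(PP\NP), S/(S\NP)}; S ∉ chart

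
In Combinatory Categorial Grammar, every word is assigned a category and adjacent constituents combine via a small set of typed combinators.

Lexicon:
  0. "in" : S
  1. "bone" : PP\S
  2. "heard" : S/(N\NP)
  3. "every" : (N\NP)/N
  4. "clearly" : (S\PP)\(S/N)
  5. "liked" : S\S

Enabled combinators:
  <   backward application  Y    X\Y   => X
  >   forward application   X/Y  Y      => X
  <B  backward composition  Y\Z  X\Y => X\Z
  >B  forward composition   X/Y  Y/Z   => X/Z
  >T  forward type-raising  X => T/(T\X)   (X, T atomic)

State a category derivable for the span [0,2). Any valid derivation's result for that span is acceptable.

[0,6] S   <
  [0,2] PP   >
    [0,1] PP/(PP\S)   >T
      [0,1] "in" : S
    [1,2] "bone" : PP\S
  [2,6] S\PP   <B
    [2,5] S\PP   <
      [2,4] S/N   >B
        [2,3] "heard" : S/(N\NP)
        [3,4] "every" : (N\NP)/N
      [4,5] "clearly" : (S\PP)\(S/N)
    [5,6] "liked" : S\S

PP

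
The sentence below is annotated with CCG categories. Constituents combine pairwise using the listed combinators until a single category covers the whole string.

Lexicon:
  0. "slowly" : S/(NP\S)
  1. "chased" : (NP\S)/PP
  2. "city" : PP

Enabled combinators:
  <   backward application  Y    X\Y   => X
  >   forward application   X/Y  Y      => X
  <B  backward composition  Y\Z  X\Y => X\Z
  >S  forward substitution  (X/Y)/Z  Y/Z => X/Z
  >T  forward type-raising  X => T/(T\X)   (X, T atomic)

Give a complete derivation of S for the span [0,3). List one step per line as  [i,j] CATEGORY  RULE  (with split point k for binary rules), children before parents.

[0,1] S/(NP\S)  lex  "slowly"
[1,2] (NP\S)/PP  lex  "chased"
[2,3] PP  lex  "city"
[1,3] NP\S  >  k=2
[0,3] S  >  k=1

[0,3] S   >
  [0,1] "slowly" : S/(NP\S)
  [1,3] NP\S   >
    [1,2] "chased" : (NP\S)/PP
    [2,3] "city" : PP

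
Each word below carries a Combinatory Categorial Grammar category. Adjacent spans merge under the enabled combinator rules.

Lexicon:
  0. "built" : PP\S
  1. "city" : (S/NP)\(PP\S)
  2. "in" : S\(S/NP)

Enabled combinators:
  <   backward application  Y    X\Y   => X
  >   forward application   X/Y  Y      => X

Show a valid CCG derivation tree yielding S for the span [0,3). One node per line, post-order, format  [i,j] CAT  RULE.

[0,3] S   <
  [0,2] S/NP   <
    [0,1] "built" : PP\S
    [1,2] "city" : (S/NP)\(PP\S)
  [2,3] "in" : S\(S/NP)

[0,1] PP\S  lex  "built"
[1,2] (S/NP)\(PP\S)  lex  "city"
[0,2] S/NP  <  k=1
[2,3] S\(S/NP)  lex  "in"
[0,3] S  <  k=2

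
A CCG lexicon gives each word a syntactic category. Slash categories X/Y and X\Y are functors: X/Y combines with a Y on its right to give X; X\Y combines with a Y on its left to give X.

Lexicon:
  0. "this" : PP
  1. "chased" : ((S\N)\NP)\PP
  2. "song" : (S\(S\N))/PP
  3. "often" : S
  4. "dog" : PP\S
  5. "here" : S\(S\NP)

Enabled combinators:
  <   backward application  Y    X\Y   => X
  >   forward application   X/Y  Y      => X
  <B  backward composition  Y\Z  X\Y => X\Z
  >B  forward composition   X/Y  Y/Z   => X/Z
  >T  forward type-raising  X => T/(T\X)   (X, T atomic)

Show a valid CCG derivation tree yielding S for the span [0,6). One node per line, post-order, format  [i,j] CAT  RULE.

[0,6] S   <
  [0,5] S\NP   <B
    [0,2] (S\N)\NP   <
      [0,1] "this" : PP
      [1,2] "chased" : ((S\N)\NP)\PP
    [2,5] S\(S\N)   >
      [2,3] "song" : (S\(S\N))/PP
      [3,5] PP   <
        [3,4] "often" : S
        [4,5] "dog" : PP\S
  [5,6] "here" : S\(S\NP)

[0,1] PP  lex  "this"
[1,2] ((S\N)\NP)\PP  lex  "chased"
[0,2] (S\N)\NP  <  k=1
[2,3] (S\(S\N))/PP  lex  "song"
[3,4] S  lex  "often"
[4,5] PP\S  lex  "dog"
[3,5] PP  <  k=4
[2,5] S\(S\N)  >  k=3
[0,5] S\NP  <B  k=2
[5,6] S\(S\NP)  lex  "here"
[0,6] S  <  k=5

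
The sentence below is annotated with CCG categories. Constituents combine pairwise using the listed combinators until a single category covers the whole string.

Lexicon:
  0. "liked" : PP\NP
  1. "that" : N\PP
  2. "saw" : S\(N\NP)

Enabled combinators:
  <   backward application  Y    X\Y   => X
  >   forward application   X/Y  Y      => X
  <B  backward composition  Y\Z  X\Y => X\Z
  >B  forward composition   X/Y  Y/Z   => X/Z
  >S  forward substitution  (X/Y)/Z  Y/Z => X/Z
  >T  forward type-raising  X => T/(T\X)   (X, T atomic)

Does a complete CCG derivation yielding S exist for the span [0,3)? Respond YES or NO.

[0,3] S   <
  [0,2] N\NP   <B
    [0,1] "liked" : PP\NP
    [1,2] "that" : N\PP
  [2,3] "saw" : S\(N\NP)

YES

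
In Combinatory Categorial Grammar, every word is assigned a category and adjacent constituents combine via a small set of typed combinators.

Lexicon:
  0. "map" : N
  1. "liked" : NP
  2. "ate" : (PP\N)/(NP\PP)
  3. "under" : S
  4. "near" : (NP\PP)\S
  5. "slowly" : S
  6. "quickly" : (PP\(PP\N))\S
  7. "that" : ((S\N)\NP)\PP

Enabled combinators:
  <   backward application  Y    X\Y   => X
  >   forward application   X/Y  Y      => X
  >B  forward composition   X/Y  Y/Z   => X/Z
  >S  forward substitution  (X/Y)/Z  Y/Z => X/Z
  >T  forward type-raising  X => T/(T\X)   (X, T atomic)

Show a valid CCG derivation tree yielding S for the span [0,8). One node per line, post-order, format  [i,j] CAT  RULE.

[0,1] N  lex  "map"
[1,2] NP  lex  "liked"
[2,3] (PP\N)/(NP\PP)  lex  "ate"
[3,4] S  lex  "under"
[4,5] (NP\PP)\S  lex  "near"
[3,5] NP\PP  <  k=4
[2,5] PP\N  >  k=3
[5,6] S  lex  "slowly"
[6,7] (PP\(PP\N))\S  lex  "quickly"
[5,7] PP\(PP\N)  <  k=6
[2,7] PP  <  k=5
[7,8] ((S\N)\NP)\PP  lex  "that"
[2,8] (S\N)\NP  <  k=7
[1,8] S\N  <  k=2
[0,8] S  <  k=1

[0,8] S   <
  [0,1] "map" : N
  [1,8] S\N   <
    [1,2] "liked" : NP
    [2,8] (S\N)\NP   <
      [2,7] PP   <
        [2,5] PP\N   >
          [2,3] "ate" : (PP\N)/(NP\PP)
          [3,5] NP\PP   <
            [3,4] "under" : S
            [4,5] "near" : (NP\PP)\S
        [5,7] PP\(PP\N)   <
          [5,6] "slowly" : S
          [6,7] "quickly" : (PP\(PP\N))\S
      [7,8] "that" : ((S\N)\NP)\PP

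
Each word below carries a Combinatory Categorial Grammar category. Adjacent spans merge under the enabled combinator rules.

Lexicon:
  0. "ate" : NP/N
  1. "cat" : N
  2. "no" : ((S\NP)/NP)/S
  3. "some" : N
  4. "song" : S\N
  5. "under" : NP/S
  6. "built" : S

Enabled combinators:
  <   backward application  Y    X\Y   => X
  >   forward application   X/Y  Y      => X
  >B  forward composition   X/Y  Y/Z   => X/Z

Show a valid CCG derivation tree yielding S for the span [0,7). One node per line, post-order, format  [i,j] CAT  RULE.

[0,7] S   <
  [0,2] NP   >
    [0,1] "ate" : NP/N
    [1,2] "cat" : N
  [2,7] S\NP   >
    [2,5] (S\NP)/NP   >
      [2,3] "no" : ((S\NP)/NP)/S
      [3,5] S   <
        [3,4] "some" : N
        [4,5] "song" : S\N
    [5,7] NP   >
      [5,6] "under" : NP/S
      [6,7] "built" : S

[0,1] NP/N  lex  "ate"
[1,2] N  lex  "cat"
[0,2] NP  >  k=1
[2,3] ((S\NP)/NP)/S  lex  "no"
[3,4] N  lex  "some"
[4,5] S\N  lex  "song"
[3,5] S  <  k=4
[2,5] (S\NP)/NP  >  k=3
[5,6] NP/S  lex  "under"
[6,7] S  lex  "built"
[5,7] NP  >  k=6
[2,7] S\NP  >  k=5
[0,7] S  <  k=2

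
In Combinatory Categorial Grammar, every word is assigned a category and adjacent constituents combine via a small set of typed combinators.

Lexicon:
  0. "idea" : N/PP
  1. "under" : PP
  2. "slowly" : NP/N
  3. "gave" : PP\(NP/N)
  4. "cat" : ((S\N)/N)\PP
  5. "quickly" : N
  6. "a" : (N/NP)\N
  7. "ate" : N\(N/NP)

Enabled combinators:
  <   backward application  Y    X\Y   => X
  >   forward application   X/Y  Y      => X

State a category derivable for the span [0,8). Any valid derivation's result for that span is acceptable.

[0,8] S   <
  [0,2] N   >
    [0,1] "idea" : N/PP
    [1,2] "under" : PP
  [2,8] S\N   >
    [2,5] (S\N)/N   <
      [2,4] PP   <
        [2,3] "slowly" : NP/N
        [3,4] "gave" : PP\(NP/N)
      [4,5] "cat" : ((S\N)/N)\PP
    [5,8] N   <
      [5,7] N/NP   <
        [5,6] "quickly" : N
        [6,7] "a" : (N/NP)\N
      [7,8] "ate" : N\(N/NP)

S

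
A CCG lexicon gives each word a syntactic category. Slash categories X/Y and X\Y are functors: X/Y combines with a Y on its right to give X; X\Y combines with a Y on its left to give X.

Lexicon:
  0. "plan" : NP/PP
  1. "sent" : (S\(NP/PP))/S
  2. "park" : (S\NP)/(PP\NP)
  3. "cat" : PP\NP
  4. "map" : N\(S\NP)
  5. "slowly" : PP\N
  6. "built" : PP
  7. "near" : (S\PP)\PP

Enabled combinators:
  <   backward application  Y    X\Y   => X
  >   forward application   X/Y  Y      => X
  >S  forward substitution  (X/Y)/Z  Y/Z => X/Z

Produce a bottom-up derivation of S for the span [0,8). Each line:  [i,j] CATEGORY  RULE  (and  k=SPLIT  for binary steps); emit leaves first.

[0,8] S   <
  [0,1] "plan" : NP/PP
  [1,8] S\(NP/PP)   >
    [1,2] "sent" : (S\(NP/PP))/S
    [2,8] S   <
      [2,6] PP   <
        [2,5] N   <
          [2,4] S\NP   >
            [2,3] "park" : (S\NP)/(PP\NP)
            [3,4] "cat" : PP\NP
          [4,5] "map" : N\(S\NP)
        [5,6] "slowly" : PP\N
      [6,8] S\PP   <
        [6,7] "built" : PP
        [7,8] "near" : (S\PP)\PP

[0,1] NP/PP  lex  "plan"
[1,2] (S\(NP/PP))/S  lex  "sent"
[2,3] (S\NP)/(PP\NP)  lex  "park"
[3,4] PP\NP  lex  "cat"
[2,4] S\NP  >  k=3
[4,5] N\(S\NP)  lex  "map"
[2,5] N  <  k=4
[5,6] PP\N  lex  "slowly"
[2,6] PP  <  k=5
[6,7] PP  lex  "built"
[7,8] (S\PP)\PP  lex  "near"
[6,8] S\PP  <  k=7
[2,8] S  <  k=6
[1,8] S\(NP/PP)  >  k=2
[0,8] S  <  k=1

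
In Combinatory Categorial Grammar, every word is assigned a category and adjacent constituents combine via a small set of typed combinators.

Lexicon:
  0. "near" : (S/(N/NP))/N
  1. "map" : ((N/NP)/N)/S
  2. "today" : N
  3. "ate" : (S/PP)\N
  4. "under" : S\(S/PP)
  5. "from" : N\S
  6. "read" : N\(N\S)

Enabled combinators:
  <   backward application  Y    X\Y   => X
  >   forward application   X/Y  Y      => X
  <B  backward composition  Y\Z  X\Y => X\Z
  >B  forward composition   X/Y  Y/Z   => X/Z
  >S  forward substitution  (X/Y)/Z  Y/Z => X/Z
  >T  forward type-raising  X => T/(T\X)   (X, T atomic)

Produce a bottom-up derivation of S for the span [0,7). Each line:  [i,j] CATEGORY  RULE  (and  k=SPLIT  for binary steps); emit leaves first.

[0,7] S   >
  [0,5] S/N   >S
    [0,1] "near" : (S/(N/NP))/N
    [1,5] (N/NP)/N   >
      [1,2] "map" : ((N/NP)/N)/S
      [2,5] S   >
        [2,3] S/(S\N)   >T
          [2,3] "today" : N
        [3,5] S\N   <B
          [3,4] "ate" : (S/PP)\N
          [4,5] "under" : S\(S/PP)
  [5,7] N   <
    [5,6] "from" : N\S
    [6,7] "read" : N\(N\S)

[0,1] (S/(N/NP))/N  lex  "near"
[1,2] ((N/NP)/N)/S  lex  "map"
[2,3] N  lex  "today"
[2,3] S/(S\N)  >T
[3,4] (S/PP)\N  lex  "ate"
[4,5] S\(S/PP)  lex  "under"
[3,5] S\N  <B  k=4
[2,5] S  >  k=3
[1,5] (N/NP)/N  >  k=2
[0,5] S/N  >S  k=1
[5,6] N\S  lex  "from"
[6,7] N\(N\S)  lex  "read"
[5,7] N  <  k=6
[0,7] S  >  k=5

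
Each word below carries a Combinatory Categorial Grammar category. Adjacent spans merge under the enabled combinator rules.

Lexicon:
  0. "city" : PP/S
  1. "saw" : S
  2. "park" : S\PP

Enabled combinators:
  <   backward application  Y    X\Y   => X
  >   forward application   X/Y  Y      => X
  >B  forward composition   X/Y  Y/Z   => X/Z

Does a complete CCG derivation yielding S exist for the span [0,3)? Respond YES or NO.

YES

[0,3] S   <
  [0,2] PP   >
    [0,1] "city" : PP/S
    [1,2] "saw" : S
  [2,3] "park" : S\PP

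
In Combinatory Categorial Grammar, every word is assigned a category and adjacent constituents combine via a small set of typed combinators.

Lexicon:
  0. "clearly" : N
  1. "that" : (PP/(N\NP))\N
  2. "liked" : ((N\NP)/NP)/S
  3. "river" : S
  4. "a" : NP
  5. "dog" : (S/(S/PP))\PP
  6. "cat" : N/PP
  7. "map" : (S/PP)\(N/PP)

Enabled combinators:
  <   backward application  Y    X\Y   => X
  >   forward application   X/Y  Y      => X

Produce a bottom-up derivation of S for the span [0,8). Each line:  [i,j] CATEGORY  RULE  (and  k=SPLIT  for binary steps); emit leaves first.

[0,1] N  lex  "clearly"
[1,2] (PP/(N\NP))\N  lex  "that"
[0,2] PP/(N\NP)  <  k=1
[2,3] ((N\NP)/NP)/S  lex  "liked"
[3,4] S  lex  "river"
[2,4] (N\NP)/NP  >  k=3
[4,5] NP  lex  "a"
[2,5] N\NP  >  k=4
[0,5] PP  >  k=2
[5,6] (S/(S/PP))\PP  lex  "dog"
[0,6] S/(S/PP)  <  k=5
[6,7] N/PP  lex  "cat"
[7,8] (S/PP)\(N/PP)  lex  "map"
[6,8] S/PP  <  k=7
[0,8] S  >  k=6

[0,8] S   >
  [0,6] S/(S/PP)   <
    [0,5] PP   >
      [0,2] PP/(N\NP)   <
        [0,1] "clearly" : N
        [1,2] "that" : (PP/(N\NP))\N
      [2,5] N\NP   >
        [2,4] (N\NP)/NP   >
          [2,3] "liked" : ((N\NP)/NP)/S
          [3,4] "river" : S
        [4,5] "a" : NP
    [5,6] "dog" : (S/(S/PP))\PP
  [6,8] S/PP   <
    [6,7] "cat" : N/PP
    [7,8] "map" : (S/PP)\(N/PP)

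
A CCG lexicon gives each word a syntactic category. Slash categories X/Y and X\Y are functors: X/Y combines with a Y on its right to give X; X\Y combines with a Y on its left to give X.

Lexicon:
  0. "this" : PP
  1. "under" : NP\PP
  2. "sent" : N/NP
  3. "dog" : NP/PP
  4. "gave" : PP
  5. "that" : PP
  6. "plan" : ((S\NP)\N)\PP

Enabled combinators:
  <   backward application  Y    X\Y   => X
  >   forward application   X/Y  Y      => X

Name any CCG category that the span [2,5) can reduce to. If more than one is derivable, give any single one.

[0,7] S   <
  [0,2] NP   <
    [0,1] "this" : PP
    [1,2] "under" : NP\PP
  [2,7] S\NP   <
    [2,5] N   >
      [2,3] "sent" : N/NP
      [3,5] NP   >
        [3,4] "dog" : NP/PP
        [4,5] "gave" : PP
    [5,7] (S\NP)\N   <
      [5,6] "that" : PP
      [6,7] "plan" : ((S\NP)\N)\PP

N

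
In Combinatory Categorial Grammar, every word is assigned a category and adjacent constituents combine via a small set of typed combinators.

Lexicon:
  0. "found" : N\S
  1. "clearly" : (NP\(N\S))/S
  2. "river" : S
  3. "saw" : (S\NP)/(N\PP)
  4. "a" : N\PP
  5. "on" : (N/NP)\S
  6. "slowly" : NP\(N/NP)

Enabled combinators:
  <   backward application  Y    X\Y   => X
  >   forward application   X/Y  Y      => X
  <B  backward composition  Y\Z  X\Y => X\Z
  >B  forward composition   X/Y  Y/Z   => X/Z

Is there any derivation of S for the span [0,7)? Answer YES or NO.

N\S (NP\(N\S))/S S (S\NP)/(N\PP) N\PP (N/NP)\S NP\(N/NP)
CKY chart[0,7] = {NP}; S ∉ chart

NO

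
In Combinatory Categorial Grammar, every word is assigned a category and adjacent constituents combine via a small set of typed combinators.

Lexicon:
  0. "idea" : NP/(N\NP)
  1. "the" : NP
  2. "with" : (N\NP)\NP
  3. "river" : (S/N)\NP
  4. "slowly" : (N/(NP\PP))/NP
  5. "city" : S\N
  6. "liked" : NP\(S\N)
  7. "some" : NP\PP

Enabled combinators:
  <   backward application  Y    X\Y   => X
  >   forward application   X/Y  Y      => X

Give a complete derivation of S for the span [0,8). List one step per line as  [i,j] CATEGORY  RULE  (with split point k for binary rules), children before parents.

[0,8] S   >
  [0,4] S/N   <
    [0,3] NP   >
      [0,1] "idea" : NP/(N\NP)
      [1,3] N\NP   <
        [1,2] "the" : NP
        [2,3] "with" : (N\NP)\NP
    [3,4] "river" : (S/N)\NP
  [4,8] N   >
    [4,7] N/(NP\PP)   >
      [4,5] "slowly" : (N/(NP\PP))/NP
      [5,7] NP   <
        [5,6] "city" : S\N
        [6,7] "liked" : NP\(S\N)
    [7,8] "some" : NP\PP

[0,1] NP/(N\NP)  lex  "idea"
[1,2] NP  lex  "the"
[2,3] (N\NP)\NP  lex  "with"
[1,3] N\NP  <  k=2
[0,3] NP  >  k=1
[3,4] (S/N)\NP  lex  "river"
[0,4] S/N  <  k=3
[4,5] (N/(NP\PP))/NP  lex  "slowly"
[5,6] S\N  lex  "city"
[6,7] NP\(S\N)  lex  "liked"
[5,7] NP  <  k=6
[4,7] N/(NP\PP)  >  k=5
[7,8] NP\PP  lex  "some"
[4,8] N  >  k=7
[0,8] S  >  k=4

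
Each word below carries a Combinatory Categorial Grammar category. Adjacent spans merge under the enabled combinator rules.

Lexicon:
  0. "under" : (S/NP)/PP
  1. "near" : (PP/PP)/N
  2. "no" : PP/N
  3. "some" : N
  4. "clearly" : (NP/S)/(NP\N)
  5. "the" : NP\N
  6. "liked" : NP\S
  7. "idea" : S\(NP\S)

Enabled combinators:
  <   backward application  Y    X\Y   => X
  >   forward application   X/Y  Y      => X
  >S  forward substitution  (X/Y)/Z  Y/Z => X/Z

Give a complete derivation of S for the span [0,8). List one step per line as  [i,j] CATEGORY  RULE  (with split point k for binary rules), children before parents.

[0,1] (S/NP)/PP  lex  "under"
[1,2] (PP/PP)/N  lex  "near"
[2,3] PP/N  lex  "no"
[1,3] PP/N  >S  k=2
[3,4] N  lex  "some"
[1,4] PP  >  k=3
[0,4] S/NP  >  k=1
[4,5] (NP/S)/(NP\N)  lex  "clearly"
[5,6] NP\N  lex  "the"
[4,6] NP/S  >  k=5
[6,7] NP\S  lex  "liked"
[7,8] S\(NP\S)  lex  "idea"
[6,8] S  <  k=7
[4,8] NP  >  k=6
[0,8] S  >  k=4

[0,8] S   >
  [0,4] S/NP   >
    [0,1] "under" : (S/NP)/PP
    [1,4] PP   >
      [1,3] PP/N   >S
        [1,2] "near" : (PP/PP)/N
        [2,3] "no" : PP/N
      [3,4] "some" : N
  [4,8] NP   >
    [4,6] NP/S   >
      [4,5] "clearly" : (NP/S)/(NP\N)
      [5,6] "the" : NP\N
    [6,8] S   <
      [6,7] "liked" : NP\S
      [7,8] "idea" : S\(NP\S)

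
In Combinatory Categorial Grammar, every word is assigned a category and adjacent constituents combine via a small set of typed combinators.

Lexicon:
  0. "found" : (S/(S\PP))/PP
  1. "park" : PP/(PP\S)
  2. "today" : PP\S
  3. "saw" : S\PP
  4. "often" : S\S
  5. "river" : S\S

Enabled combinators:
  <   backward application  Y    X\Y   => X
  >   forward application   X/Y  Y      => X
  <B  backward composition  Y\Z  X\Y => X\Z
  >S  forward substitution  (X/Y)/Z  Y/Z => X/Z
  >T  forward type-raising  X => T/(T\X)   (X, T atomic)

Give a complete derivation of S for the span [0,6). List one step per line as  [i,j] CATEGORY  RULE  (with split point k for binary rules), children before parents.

[0,1] (S/(S\PP))/PP  lex  "found"
[1,2] PP/(PP\S)  lex  "park"
[2,3] PP\S  lex  "today"
[1,3] PP  >  k=2
[0,3] S/(S\PP)  >  k=1
[3,4] S\PP  lex  "saw"
[4,5] S\S  lex  "often"
[5,6] S\S  lex  "river"
[4,6] S\S  <B  k=5
[3,6] S\PP  <B  k=4
[0,6] S  >  k=3

[0,6] S   >
  [0,3] S/(S\PP)   >
    [0,1] "found" : (S/(S\PP))/PP
    [1,3] PP   >
      [1,2] "park" : PP/(PP\S)
      [2,3] "today" : PP\S
  [3,6] S\PP   <B
    [3,4] "saw" : S\PP
    [4,6] S\S   <B
      [4,5] "often" : S\S
      [5,6] "river" : S\S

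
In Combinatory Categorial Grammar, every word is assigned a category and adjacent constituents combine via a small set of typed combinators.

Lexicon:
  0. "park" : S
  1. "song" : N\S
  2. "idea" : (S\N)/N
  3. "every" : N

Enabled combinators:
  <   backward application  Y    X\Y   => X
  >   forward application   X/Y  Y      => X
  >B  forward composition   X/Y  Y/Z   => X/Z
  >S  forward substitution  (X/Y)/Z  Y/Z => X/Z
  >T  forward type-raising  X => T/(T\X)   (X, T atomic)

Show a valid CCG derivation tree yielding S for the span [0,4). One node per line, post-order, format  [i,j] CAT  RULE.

[0,1] S  lex  "park"
[0,1] N/(N\S)  >T
[1,2] N\S  lex  "song"
[0,2] N  >  k=1
[2,3] (S\N)/N  lex  "idea"
[3,4] N  lex  "every"
[2,4] S\N  >  k=3
[0,4] S  <  k=2

[0,4] S   <
  [0,2] N   >
    [0,1] N/(N\S)   >T
      [0,1] "park" : S
    [1,2] "song" : N\S
  [2,4] S\N   >
    [2,3] "idea" : (S\N)/N
    [3,4] "every" : N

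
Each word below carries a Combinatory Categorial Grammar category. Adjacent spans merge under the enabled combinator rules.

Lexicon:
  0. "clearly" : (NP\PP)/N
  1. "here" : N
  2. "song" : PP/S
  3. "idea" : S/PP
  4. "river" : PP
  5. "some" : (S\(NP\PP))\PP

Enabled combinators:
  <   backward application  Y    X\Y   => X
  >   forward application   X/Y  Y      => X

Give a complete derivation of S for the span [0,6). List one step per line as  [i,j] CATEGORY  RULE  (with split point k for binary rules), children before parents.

[0,6] S   <
  [0,2] NP\PP   >
    [0,1] "clearly" : (NP\PP)/N
    [1,2] "here" : N
  [2,6] S\(NP\PP)   <
    [2,5] PP   >
      [2,3] "song" : PP/S
      [3,5] S   >
        [3,4] "idea" : S/PP
        [4,5] "river" : PP
    [5,6] "some" : (S\(NP\PP))\PP

[0,1] (NP\PP)/N  lex  "clearly"
[1,2] N  lex  "here"
[0,2] NP\PP  >  k=1
[2,3] PP/S  lex  "song"
[3,4] S/PP  lex  "idea"
[4,5] PP  lex  "river"
[3,5] S  >  k=4
[2,5] PP  >  k=3
[5,6] (S\(NP\PP))\PP  lex  "some"
[2,6] S\(NP\PP)  <  k=5
[0,6] S  <  k=2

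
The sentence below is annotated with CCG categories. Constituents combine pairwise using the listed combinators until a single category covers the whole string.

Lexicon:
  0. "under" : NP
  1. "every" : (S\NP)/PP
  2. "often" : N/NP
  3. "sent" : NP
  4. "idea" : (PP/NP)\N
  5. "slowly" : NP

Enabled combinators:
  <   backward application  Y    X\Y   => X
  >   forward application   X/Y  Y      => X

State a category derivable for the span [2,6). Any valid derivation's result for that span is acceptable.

[0,6] S   <
  [0,1] "under" : NP
  [1,6] S\NP   >
    [1,2] "every" : (S\NP)/PP
    [2,6] PP   >
      [2,5] PP/NP   <
        [2,4] N   >
          [2,3] "often" : N/NP
          [3,4] "sent" : NP
        [4,5] "idea" : (PP/NP)\N
      [5,6] "slowly" : NP

PP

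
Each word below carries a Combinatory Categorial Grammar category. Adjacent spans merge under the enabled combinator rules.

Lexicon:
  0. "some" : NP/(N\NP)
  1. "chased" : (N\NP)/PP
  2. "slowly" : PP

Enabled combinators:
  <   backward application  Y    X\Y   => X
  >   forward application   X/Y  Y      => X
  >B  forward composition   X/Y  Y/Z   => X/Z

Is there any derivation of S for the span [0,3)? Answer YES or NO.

NP/(N\NP) (N\NP)/PP PP
CKY chart[0,3] = {NP}; S ∉ chart

NO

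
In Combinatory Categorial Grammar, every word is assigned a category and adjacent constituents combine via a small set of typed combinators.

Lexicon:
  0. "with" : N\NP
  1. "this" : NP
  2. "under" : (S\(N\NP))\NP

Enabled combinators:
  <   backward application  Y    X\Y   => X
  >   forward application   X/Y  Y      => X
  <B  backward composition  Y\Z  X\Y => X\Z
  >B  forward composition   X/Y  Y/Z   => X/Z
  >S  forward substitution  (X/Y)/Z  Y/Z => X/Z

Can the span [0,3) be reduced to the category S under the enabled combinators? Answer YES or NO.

[0,3] S   <
  [0,1] "with" : N\NP
  [1,3] S\(N\NP)   <
    [1,2] "this" : NP
    [2,3] "under" : (S\(N\NP))\NP

YES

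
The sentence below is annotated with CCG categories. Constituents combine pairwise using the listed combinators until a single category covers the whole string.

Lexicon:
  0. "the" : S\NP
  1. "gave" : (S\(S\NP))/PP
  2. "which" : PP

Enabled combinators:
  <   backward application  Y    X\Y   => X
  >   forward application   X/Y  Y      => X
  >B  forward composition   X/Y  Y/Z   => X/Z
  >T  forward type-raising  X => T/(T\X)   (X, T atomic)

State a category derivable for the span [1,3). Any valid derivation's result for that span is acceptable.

S\(S\NP)

[0,3] S   <
  [0,1] "the" : S\NP
  [1,3] S\(S\NP)   >
    [1,2] "gave" : (S\(S\NP))/PP
    [2,3] "which" : PP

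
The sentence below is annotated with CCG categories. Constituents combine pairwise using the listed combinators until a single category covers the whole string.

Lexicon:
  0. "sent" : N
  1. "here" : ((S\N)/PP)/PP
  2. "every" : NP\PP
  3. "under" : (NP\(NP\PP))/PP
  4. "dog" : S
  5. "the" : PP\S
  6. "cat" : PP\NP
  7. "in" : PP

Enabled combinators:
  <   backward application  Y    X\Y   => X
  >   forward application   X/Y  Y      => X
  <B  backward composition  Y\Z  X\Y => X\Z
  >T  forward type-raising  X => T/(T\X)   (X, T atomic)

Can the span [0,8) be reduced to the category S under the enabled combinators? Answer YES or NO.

YES

[0,8] S   <
  [0,1] "sent" : N
  [1,8] S\N   >
    [1,7] (S\N)/PP   >
      [1,2] "here" : ((S\N)/PP)/PP
      [2,7] PP   <
        [2,6] NP   <
          [2,3] "every" : NP\PP
          [3,6] NP\(NP\PP)   >
            [3,4] "under" : (NP\(NP\PP))/PP
            [4,6] PP   <
              [4,5] "dog" : S
              [5,6] "the" : PP\S
        [6,7] "cat" : PP\NP
    [7,8] "in" : PP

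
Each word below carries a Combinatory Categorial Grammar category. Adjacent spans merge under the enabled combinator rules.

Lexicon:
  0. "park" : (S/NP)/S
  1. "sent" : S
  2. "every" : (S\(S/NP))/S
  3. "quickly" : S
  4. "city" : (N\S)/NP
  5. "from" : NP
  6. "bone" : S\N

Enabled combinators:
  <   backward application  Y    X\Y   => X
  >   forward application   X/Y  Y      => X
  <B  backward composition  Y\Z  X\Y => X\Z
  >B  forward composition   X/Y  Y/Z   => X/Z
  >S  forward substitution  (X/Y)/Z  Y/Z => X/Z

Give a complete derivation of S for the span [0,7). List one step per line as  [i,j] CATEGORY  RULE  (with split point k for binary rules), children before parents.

[0,7] S   <
  [0,2] S/NP   >
    [0,1] "park" : (S/NP)/S
    [1,2] "sent" : S
  [2,7] S\(S/NP)   >
    [2,3] "every" : (S\(S/NP))/S
    [3,7] S   <
      [3,6] N   <
        [3,4] "quickly" : S
        [4,6] N\S   >
          [4,5] "city" : (N\S)/NP
          [5,6] "from" : NP
      [6,7] "bone" : S\N

[0,1] (S/NP)/S  lex  "park"
[1,2] S  lex  "sent"
[0,2] S/NP  >  k=1
[2,3] (S\(S/NP))/S  lex  "every"
[3,4] S  lex  "quickly"
[4,5] (N\S)/NP  lex  "city"
[5,6] NP  lex  "from"
[4,6] N\S  >  k=5
[3,6] N  <  k=4
[6,7] S\N  lex  "bone"
[3,7] S  <  k=6
[2,7] S\(S/NP)  >  k=3
[0,7] S  <  k=2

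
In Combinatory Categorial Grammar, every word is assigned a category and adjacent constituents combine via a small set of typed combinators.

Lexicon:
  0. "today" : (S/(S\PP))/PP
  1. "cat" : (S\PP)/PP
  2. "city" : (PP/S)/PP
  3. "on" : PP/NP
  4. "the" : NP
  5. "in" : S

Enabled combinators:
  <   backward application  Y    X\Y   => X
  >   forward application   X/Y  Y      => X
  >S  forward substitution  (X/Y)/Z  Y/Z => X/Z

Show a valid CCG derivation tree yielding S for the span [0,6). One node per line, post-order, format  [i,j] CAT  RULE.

[0,6] S   >
  [0,2] S/PP   >S
    [0,1] "today" : (S/(S\PP))/PP
    [1,2] "cat" : (S\PP)/PP
  [2,6] PP   >
    [2,5] PP/S   >
      [2,3] "city" : (PP/S)/PP
      [3,5] PP   >
        [3,4] "on" : PP/NP
        [4,5] "the" : NP
    [5,6] "in" : S

[0,1] (S/(S\PP))/PP  lex  "today"
[1,2] (S\PP)/PP  lex  "cat"
[0,2] S/PP  >S  k=1
[2,3] (PP/S)/PP  lex  "city"
[3,4] PP/NP  lex  "on"
[4,5] NP  lex  "the"
[3,5] PP  >  k=4
[2,5] PP/S  >  k=3
[5,6] S  lex  "in"
[2,6] PP  >  k=5
[0,6] S  >  k=2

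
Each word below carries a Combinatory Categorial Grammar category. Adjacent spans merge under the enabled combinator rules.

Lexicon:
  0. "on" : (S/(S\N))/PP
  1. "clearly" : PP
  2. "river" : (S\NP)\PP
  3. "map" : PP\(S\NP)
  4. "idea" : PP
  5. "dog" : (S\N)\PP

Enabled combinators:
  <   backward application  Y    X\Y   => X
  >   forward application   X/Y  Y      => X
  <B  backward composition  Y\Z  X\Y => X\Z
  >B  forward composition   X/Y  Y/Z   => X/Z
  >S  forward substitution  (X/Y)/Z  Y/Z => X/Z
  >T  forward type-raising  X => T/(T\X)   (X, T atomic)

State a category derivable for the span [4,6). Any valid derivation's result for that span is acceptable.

S\N

[0,6] S   >
  [0,4] S/(S\N)   >
    [0,1] "on" : (S/(S\N))/PP
    [1,4] PP   <
      [1,3] S\NP   <
        [1,2] "clearly" : PP
        [2,3] "river" : (S\NP)\PP
      [3,4] "map" : PP\(S\NP)
  [4,6] S\N   <
    [4,5] "idea" : PP
    [5,6] "dog" : (S\N)\PP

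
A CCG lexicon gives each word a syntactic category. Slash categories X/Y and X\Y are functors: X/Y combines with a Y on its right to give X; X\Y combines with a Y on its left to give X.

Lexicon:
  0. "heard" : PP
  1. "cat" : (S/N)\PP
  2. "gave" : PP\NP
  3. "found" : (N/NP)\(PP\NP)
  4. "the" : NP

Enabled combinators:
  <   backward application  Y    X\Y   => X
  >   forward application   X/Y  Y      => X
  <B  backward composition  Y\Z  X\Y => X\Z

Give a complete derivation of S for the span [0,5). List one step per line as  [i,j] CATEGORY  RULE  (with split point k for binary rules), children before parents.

[0,1] PP  lex  "heard"
[1,2] (S/N)\PP  lex  "cat"
[0,2] S/N  <  k=1
[2,3] PP\NP  lex  "gave"
[3,4] (N/NP)\(PP\NP)  lex  "found"
[2,4] N/NP  <  k=3
[4,5] NP  lex  "the"
[2,5] N  >  k=4
[0,5] S  >  k=2

[0,5] S   >
  [0,2] S/N   <
    [0,1] "heard" : PP
    [1,2] "cat" : (S/N)\PP
  [2,5] N   >
    [2,4] N/NP   <
      [2,3] "gave" : PP\NP
      [3,4] "found" : (N/NP)\(PP\NP)
    [4,5] "the" : NP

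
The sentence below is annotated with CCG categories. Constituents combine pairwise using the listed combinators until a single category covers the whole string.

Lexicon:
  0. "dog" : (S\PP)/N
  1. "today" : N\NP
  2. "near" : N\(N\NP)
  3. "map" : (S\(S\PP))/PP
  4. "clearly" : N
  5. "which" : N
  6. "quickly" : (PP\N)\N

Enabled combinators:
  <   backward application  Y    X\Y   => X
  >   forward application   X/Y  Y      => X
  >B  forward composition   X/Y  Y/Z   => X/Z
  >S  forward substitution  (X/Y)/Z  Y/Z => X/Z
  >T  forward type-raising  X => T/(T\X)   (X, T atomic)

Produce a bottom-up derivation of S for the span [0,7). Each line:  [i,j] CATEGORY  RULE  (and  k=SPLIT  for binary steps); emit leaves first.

[0,1] (S\PP)/N  lex  "dog"
[1,2] N\NP  lex  "today"
[2,3] N\(N\NP)  lex  "near"
[1,3] N  <  k=2
[0,3] S\PP  >  k=1
[3,4] (S\(S\PP))/PP  lex  "map"
[4,5] N  lex  "clearly"
[5,6] N  lex  "which"
[6,7] (PP\N)\N  lex  "quickly"
[5,7] PP\N  <  k=6
[4,7] PP  <  k=5
[3,7] S\(S\PP)  >  k=4
[0,7] S  <  k=3

[0,7] S   <
  [0,3] S\PP   >
    [0,1] "dog" : (S\PP)/N
    [1,3] N   <
      [1,2] "today" : N\NP
      [2,3] "near" : N\(N\NP)
  [3,7] S\(S\PP)   >
    [3,4] "map" : (S\(S\PP))/PP
    [4,7] PP   <
      [4,5] "clearly" : N
      [5,7] PP\N   <
        [5,6] "which" : N
        [6,7] "quickly" : (PP\N)\N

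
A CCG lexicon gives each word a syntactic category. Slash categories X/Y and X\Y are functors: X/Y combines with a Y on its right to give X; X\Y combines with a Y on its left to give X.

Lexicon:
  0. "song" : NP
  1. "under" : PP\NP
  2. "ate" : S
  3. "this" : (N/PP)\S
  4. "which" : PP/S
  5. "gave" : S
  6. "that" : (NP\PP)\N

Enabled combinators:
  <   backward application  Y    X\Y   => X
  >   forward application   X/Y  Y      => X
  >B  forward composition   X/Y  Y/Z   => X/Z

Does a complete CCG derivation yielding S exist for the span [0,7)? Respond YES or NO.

NO

NP PP\NP S (N/PP)\S PP/S S (NP\PP)\N
CKY chart[0,7] = {NP}; S ∉ chart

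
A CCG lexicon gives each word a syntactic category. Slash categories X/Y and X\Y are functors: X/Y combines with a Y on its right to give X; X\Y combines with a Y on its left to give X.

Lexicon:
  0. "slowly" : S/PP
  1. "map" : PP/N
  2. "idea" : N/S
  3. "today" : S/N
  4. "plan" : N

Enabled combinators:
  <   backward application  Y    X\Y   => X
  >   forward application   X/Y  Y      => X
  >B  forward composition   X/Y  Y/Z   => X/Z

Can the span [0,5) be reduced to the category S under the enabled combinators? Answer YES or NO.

YES

[0,5] S   >
  [0,1] "slowly" : S/PP
  [1,5] PP   >
    [1,3] PP/S   >B
      [1,2] "map" : PP/N
      [2,3] "idea" : N/S
    [3,5] S   >
      [3,4] "today" : S/N
      [4,5] "plan" : N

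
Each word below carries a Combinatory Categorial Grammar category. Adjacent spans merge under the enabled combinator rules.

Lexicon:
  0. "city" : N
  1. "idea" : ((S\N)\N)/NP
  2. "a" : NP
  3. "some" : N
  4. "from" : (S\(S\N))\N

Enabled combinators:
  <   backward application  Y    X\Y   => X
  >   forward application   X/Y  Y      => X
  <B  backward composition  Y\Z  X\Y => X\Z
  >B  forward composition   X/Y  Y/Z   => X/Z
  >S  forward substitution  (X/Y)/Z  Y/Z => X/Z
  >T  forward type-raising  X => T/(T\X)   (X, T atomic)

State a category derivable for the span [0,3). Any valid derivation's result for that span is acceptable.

S\N

[0,5] S   <
  [0,3] S\N   <
    [0,1] "city" : N
    [1,3] (S\N)\N   >
      [1,2] "idea" : ((S\N)\N)/NP
      [2,3] "a" : NP
  [3,5] S\(S\N)   <
    [3,4] "some" : N
    [4,5] "from" : (S\(S\N))\N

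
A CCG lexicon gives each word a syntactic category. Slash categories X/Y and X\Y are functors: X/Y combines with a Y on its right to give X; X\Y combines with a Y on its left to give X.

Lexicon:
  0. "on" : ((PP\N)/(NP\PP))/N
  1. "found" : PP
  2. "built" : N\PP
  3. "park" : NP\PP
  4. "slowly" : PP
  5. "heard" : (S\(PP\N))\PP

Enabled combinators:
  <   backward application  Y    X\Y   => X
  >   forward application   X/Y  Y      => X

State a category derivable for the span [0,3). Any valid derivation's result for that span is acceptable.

(PP\N)/(NP\PP)

[0,6] S   <
  [0,4] PP\N   >
    [0,3] (PP\N)/(NP\PP)   >
      [0,1] "on" : ((PP\N)/(NP\PP))/N
      [1,3] N   <
        [1,2] "found" : PP
        [2,3] "built" : N\PP
    [3,4] "park" : NP\PP
  [4,6] S\(PP\N)   <
    [4,5] "slowly" : PP
    [5,6] "heard" : (S\(PP\N))\PP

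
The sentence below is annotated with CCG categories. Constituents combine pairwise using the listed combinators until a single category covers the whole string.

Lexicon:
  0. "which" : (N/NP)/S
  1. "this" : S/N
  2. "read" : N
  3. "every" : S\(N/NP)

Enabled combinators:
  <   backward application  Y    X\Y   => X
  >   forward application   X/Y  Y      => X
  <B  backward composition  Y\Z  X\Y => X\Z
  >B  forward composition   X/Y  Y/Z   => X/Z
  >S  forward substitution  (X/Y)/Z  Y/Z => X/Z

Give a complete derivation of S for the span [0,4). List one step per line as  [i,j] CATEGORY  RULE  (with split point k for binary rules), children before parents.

[0,4] S   <
  [0,3] N/NP   >
    [0,1] "which" : (N/NP)/S
    [1,3] S   >
      [1,2] "this" : S/N
      [2,3] "read" : N
  [3,4] "every" : S\(N/NP)

[0,1] (N/NP)/S  lex  "which"
[1,2] S/N  lex  "this"
[2,3] N  lex  "read"
[1,3] S  >  k=2
[0,3] N/NP  >  k=1
[3,4] S\(N/NP)  lex  "every"
[0,4] S  <  k=3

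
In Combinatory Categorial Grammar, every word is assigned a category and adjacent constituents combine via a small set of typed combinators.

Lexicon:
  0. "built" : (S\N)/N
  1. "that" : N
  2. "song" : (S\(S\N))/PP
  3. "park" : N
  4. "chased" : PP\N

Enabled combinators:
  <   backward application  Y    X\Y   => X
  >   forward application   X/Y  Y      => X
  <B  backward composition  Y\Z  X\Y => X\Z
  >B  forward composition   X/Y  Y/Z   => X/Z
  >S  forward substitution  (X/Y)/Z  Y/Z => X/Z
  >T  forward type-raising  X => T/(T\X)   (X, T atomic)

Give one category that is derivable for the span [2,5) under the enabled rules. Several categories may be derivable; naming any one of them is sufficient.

[0,5] S   <
  [0,2] S\N   >
    [0,1] "built" : (S\N)/N
    [1,2] "that" : N
  [2,5] S\(S\N)   >
    [2,3] "song" : (S\(S\N))/PP
    [3,5] PP   >
      [3,4] PP/(PP\N)   >T
        [3,4] "park" : N
      [4,5] "chased" : PP\N

S\(S\N)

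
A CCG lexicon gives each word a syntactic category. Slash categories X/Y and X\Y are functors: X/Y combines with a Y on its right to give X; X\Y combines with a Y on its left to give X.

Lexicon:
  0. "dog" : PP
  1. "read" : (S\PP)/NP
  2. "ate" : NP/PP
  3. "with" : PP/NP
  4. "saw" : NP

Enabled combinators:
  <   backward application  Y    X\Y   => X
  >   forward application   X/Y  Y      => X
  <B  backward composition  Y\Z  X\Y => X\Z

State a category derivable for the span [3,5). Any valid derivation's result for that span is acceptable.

PP

[0,5] S   <
  [0,1] "dog" : PP
  [1,5] S\PP   >
    [1,2] "read" : (S\PP)/NP
    [2,5] NP   >
      [2,3] "ate" : NP/PP
      [3,5] PP   >
        [3,4] "with" : PP/NP
        [4,5] "saw" : NP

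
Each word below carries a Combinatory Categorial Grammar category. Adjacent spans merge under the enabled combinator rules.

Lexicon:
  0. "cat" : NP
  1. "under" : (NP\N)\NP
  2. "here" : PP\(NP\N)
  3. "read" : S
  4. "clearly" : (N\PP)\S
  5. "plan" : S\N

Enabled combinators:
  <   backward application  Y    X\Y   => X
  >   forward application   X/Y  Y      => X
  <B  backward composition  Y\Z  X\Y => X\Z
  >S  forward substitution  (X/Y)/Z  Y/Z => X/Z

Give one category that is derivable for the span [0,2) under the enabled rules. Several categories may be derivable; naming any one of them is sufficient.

[0,6] S   <
  [0,3] PP   <
    [0,2] NP\N   <
      [0,1] "cat" : NP
      [1,2] "under" : (NP\N)\NP
    [2,3] "here" : PP\(NP\N)
  [3,6] S\PP   <B
    [3,5] N\PP   <
      [3,4] "read" : S
      [4,5] "clearly" : (N\PP)\S
    [5,6] "plan" : S\N

NP\N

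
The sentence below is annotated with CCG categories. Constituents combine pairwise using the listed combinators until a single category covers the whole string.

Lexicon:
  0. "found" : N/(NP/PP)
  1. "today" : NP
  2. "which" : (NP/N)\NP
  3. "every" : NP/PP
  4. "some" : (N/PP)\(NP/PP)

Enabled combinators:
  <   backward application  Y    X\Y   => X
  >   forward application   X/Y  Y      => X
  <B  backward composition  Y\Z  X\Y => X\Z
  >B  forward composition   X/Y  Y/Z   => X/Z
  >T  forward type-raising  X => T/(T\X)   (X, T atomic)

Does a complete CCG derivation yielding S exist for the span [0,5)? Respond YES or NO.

NO

N/(NP/PP) NP (NP/N)\NP NP/PP (N/PP)\(NP/PP)
CKY chart[0,5] = {N, N/(N\N), NP/(NP\N), PP/(PP\N), S/(S\N)}; S ∉ chart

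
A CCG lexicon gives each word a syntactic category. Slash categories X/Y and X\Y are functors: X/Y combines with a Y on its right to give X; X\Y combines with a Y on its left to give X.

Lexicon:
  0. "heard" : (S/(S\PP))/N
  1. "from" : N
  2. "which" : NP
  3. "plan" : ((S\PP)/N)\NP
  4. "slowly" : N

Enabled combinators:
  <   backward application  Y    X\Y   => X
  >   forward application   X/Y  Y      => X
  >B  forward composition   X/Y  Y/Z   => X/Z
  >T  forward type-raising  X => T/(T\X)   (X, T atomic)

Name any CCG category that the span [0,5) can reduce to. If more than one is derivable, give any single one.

S

[0,5] S   >
  [0,2] S/(S\PP)   >
    [0,1] "heard" : (S/(S\PP))/N
    [1,2] "from" : N
  [2,5] S\PP   >
    [2,4] (S\PP)/N   <
      [2,3] "which" : NP
      [3,4] "plan" : ((S\PP)/N)\NP
    [4,5] "slowly" : N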